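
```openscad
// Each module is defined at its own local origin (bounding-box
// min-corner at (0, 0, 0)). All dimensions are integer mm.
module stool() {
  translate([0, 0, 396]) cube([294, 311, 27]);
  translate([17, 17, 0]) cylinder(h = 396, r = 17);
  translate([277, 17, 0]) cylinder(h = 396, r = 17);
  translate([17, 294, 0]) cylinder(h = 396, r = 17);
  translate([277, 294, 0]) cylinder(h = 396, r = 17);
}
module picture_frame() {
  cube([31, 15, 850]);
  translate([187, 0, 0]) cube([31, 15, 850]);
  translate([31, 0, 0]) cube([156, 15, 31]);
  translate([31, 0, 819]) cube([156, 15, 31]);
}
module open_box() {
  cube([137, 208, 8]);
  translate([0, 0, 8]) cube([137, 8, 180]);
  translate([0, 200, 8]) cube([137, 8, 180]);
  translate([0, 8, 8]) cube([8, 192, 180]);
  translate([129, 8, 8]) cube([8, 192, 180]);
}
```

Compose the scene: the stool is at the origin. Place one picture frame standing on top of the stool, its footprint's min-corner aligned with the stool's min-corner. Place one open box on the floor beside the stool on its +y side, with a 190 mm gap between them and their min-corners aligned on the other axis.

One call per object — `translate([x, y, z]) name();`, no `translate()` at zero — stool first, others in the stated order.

stool();
translate([0, 0, 423]) picture_frame();
translate([0, 501, 0]) open_box();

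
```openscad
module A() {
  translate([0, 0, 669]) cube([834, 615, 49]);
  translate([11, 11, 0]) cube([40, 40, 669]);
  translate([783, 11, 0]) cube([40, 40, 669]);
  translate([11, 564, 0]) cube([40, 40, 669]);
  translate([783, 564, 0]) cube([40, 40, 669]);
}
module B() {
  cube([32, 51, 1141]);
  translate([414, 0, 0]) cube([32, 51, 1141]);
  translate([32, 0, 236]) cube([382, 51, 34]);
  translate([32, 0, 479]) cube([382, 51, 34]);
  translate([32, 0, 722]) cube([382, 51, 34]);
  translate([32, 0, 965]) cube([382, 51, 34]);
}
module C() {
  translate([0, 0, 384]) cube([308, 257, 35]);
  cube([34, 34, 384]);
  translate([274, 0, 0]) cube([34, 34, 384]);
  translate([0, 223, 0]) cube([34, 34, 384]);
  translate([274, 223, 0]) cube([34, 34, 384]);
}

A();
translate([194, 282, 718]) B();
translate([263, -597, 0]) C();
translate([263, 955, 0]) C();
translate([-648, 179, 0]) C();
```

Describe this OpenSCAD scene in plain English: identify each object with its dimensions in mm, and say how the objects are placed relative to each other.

A is a table: top 834 mm (x) × 615 mm (y), 49 mm thick, upper face at z = 718 mm, on four 40×40 mm square legs, each inset 11 mm from the nearest pair of top edges, running from z = 0 to the bottom of the top.

B is a straight ladder. Two 32×51 mm vertical rails, 1141 mm tall, stand 446 mm apart (outside-to-outside) with their front faces coplanar on the −y side. 4 rungs, each 51 mm deep and 34 mm tall, span between the inner faces of the rails, front faces flush with the rails. The lowest rung's underside is at z = 236 mm and rungs are spaced 243 mm apart (underside to underside).

C is a simple wooden stool: a rectangular seat 308 mm (x) by 257 mm (y), 35 mm thick, top face at z = 419 mm, on four square legs, each 34×34 mm in cross-section. The legs rest on z = 0, each flush with a corner of the seat.

The ladder is on top of the table, centred. Three stools sit around the table at the −y, +y, −x sides.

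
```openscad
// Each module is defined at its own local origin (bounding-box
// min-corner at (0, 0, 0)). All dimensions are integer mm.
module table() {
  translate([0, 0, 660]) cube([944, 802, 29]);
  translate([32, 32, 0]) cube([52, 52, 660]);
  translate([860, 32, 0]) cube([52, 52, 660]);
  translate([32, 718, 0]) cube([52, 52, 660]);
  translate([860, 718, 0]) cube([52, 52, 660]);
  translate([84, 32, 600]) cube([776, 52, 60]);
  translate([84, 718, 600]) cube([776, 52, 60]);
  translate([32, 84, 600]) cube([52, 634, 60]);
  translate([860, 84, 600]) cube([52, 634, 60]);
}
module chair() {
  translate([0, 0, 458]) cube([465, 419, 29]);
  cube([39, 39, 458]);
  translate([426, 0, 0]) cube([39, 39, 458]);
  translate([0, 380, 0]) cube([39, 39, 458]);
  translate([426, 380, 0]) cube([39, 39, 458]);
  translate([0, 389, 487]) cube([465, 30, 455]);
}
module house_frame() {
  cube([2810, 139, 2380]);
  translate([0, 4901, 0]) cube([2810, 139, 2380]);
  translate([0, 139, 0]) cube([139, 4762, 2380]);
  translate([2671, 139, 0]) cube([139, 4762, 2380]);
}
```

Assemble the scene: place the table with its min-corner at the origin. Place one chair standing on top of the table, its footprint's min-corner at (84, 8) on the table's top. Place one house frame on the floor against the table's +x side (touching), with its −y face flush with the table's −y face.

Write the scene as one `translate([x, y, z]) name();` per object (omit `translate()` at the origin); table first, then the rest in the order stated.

table();
translate([84, 8, 689]) chair();
translate([944, 0, 0]) house_frame();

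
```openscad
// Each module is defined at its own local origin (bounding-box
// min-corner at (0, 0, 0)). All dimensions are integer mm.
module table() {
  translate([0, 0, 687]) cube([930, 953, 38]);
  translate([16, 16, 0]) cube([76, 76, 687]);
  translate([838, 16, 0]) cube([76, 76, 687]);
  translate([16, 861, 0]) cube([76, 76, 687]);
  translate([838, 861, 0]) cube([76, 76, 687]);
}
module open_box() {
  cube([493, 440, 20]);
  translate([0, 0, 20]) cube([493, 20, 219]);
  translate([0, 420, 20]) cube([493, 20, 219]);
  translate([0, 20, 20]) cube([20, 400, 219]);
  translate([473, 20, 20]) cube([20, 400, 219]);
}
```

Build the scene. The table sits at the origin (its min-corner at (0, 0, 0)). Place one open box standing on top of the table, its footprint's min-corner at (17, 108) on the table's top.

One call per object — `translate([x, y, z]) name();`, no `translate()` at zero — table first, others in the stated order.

table();
translate([17, 108, 725]) open_box();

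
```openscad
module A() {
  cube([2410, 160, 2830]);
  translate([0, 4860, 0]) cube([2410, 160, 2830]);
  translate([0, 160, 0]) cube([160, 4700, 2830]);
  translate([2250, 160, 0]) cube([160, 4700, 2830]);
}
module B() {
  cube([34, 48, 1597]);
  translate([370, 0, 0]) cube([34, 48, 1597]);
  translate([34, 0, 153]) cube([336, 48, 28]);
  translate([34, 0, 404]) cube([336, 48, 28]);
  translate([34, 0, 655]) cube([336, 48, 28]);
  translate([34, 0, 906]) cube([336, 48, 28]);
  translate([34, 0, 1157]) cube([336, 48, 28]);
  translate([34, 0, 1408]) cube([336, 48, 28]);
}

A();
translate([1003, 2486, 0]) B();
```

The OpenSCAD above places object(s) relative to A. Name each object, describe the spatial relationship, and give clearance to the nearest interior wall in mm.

Clearances: x = 843, y = 2326; minimum 843 mm.

A is a house frame. B is a ladder. The ladder sits inside the house frame, centred. The clearance to the nearest interior wall is 843 mm.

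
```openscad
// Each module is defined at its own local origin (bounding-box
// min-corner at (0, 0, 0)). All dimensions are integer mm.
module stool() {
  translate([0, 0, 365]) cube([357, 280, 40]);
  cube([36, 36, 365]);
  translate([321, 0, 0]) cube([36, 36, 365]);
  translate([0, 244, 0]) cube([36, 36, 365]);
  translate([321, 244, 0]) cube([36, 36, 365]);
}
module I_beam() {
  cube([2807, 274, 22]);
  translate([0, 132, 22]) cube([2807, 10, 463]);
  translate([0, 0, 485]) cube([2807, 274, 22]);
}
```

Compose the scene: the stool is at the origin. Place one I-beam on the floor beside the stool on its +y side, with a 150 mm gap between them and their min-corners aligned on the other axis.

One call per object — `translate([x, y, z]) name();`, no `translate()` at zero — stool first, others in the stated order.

stool();
translate([0, 430, 0]) I_beam();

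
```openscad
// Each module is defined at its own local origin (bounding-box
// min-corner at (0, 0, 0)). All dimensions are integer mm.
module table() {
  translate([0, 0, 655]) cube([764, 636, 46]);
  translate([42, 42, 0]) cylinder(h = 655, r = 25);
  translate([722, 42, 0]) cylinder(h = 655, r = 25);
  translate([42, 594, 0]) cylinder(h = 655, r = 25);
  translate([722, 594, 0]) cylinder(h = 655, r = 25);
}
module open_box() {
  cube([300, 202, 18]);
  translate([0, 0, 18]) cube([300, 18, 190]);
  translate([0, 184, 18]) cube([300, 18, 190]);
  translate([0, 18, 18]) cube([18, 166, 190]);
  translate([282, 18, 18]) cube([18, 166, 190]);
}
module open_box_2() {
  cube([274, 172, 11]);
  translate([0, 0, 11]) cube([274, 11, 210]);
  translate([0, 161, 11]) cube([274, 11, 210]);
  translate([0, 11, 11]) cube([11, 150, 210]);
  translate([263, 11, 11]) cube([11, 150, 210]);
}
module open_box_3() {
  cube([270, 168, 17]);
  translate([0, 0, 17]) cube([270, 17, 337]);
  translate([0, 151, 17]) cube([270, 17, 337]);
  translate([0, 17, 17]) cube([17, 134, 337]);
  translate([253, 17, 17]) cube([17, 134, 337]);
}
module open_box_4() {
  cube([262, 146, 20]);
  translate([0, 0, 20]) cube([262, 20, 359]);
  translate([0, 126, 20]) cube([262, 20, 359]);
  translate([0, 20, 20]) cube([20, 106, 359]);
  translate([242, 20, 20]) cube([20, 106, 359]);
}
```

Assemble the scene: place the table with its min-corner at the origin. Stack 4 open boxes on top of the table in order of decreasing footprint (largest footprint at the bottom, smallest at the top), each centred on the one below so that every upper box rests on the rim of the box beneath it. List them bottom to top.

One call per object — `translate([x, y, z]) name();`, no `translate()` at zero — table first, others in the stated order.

table();
translate([232, 217, 701]) open_box();
translate([245, 232, 909]) open_box_2();
translate([247, 234, 1130]) open_box_3();
translate([251, 245, 1484]) open_box_4();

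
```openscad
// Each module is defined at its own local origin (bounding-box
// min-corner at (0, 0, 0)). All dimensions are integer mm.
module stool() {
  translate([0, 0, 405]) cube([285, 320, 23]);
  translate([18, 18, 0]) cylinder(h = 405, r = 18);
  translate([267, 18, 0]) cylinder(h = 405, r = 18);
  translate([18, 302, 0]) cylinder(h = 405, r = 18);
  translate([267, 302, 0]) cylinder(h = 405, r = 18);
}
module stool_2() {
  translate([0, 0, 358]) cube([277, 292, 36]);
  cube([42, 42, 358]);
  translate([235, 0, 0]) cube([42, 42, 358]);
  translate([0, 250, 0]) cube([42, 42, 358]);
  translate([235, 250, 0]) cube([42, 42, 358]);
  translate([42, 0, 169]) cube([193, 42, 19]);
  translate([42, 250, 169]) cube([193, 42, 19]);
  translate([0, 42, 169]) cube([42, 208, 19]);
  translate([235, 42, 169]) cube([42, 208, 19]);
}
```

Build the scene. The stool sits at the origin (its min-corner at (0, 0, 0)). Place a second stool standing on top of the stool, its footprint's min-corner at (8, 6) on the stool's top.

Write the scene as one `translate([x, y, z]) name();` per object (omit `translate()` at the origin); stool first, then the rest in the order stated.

stool();
translate([8, 6, 428]) stool_2();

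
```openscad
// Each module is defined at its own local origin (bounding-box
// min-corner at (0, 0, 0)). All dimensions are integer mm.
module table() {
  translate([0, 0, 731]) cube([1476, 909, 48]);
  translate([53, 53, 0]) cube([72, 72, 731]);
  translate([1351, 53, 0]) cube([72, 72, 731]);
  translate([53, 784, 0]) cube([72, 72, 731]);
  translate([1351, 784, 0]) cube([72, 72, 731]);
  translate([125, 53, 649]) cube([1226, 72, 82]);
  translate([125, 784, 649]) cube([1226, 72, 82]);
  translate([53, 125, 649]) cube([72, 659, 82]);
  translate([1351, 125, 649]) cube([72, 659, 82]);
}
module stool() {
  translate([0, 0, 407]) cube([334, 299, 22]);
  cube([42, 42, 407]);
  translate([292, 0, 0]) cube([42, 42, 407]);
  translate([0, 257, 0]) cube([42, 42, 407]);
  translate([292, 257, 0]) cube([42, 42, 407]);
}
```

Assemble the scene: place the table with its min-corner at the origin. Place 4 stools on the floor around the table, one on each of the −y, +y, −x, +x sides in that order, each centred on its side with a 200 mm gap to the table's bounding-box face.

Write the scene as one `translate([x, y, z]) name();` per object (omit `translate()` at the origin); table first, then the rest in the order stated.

table();
translate([571, -499, 0]) stool();
translate([571, 1109, 0]) stool();
translate([-534, 305, 0]) stool();
translate([1676, 305, 0]) stool();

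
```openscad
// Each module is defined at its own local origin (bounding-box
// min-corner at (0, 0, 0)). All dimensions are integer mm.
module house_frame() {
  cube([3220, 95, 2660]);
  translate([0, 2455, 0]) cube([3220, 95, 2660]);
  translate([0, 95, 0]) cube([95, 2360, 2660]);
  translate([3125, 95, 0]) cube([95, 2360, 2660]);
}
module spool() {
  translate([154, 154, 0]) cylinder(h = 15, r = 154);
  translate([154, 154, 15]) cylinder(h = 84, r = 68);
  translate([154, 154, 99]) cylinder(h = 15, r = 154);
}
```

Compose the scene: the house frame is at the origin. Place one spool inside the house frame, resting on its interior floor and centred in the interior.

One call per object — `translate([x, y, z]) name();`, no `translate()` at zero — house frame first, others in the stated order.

house_frame();
translate([1456, 1121, 0]) spool();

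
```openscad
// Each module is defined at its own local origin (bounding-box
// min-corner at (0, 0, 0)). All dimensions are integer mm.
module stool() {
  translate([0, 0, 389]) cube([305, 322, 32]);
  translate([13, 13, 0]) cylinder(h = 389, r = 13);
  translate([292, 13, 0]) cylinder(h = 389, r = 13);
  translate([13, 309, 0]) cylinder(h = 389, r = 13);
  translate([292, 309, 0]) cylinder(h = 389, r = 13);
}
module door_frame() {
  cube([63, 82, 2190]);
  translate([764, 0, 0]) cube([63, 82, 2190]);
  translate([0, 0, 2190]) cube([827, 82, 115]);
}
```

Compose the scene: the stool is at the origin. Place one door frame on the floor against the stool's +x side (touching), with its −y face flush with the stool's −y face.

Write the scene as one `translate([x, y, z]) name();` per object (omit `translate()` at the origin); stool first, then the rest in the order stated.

stool();
translate([305, 0, 0]) door_frame();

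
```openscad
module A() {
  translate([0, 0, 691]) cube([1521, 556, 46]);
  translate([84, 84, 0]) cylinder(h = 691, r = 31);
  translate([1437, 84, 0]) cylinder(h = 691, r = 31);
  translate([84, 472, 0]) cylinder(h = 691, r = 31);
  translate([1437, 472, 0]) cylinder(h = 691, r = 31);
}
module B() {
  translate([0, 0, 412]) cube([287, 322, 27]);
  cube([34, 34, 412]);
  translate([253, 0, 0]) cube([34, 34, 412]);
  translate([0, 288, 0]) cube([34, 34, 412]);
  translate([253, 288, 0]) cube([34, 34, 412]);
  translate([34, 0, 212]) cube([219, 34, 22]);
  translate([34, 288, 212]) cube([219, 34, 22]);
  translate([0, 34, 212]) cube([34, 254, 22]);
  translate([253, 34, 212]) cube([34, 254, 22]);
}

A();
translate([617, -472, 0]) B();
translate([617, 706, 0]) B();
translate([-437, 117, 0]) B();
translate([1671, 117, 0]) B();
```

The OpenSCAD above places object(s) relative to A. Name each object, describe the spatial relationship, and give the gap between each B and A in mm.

A is a table. B is a stool. Four stools sit around the table at the −y, +y, −x, +x sides. The gap between each stool and the table is 150 mm.

Each stool's nearest face is 150 mm from the table's bounding box.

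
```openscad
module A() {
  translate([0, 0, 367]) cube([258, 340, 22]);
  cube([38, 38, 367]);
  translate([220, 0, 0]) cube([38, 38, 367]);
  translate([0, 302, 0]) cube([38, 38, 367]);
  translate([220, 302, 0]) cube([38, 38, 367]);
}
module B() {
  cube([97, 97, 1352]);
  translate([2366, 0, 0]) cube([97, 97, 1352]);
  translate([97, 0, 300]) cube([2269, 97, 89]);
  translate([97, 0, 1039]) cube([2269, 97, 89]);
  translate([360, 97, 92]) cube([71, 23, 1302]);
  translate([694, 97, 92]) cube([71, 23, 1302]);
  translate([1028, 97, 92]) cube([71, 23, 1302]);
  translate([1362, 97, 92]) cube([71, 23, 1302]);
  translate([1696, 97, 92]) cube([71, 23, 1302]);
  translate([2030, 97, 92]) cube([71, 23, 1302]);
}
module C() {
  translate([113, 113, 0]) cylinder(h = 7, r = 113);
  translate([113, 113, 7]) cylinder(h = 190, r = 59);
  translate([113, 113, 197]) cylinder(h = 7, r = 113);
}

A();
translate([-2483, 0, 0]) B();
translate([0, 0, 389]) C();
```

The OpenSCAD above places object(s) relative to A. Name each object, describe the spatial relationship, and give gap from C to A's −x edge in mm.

The spool's min-x is at 0; the stool's min-x is 0; gap = 0 mm.

A is a stool. B is a fence section. C is a spool. The fence section is on the floor beside the stool on its −x side. The spool is on top of the stool. The gap from the spool to the stool's −x edge is 0 mm.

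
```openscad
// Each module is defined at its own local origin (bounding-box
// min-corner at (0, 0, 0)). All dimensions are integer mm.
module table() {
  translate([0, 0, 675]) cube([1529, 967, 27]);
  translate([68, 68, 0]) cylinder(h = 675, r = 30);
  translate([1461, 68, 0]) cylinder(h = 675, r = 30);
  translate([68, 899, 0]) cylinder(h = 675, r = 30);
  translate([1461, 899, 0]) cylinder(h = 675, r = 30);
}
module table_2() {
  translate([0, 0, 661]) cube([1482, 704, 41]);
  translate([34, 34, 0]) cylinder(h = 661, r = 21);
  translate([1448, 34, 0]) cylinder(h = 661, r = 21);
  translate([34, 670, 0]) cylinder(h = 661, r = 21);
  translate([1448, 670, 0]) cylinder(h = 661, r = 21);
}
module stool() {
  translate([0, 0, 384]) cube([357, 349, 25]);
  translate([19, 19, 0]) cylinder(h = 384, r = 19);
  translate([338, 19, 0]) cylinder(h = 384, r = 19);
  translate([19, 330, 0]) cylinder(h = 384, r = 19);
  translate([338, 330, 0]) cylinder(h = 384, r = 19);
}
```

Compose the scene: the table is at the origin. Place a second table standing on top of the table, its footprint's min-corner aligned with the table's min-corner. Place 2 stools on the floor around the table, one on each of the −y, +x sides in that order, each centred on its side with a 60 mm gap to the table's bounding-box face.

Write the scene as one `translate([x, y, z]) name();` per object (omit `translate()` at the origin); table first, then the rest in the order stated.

table();
translate([0, 0, 702]) table_2();
translate([586, -409, 0]) stool();
translate([1589, 309, 0]) stool();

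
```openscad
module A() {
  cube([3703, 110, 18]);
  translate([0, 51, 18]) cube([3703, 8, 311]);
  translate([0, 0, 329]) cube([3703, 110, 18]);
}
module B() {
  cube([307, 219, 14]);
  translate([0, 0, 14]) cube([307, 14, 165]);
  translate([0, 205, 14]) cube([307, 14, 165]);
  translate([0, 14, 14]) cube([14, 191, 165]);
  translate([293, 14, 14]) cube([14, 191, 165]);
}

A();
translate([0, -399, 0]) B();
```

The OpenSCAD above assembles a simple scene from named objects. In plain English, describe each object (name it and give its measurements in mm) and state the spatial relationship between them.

A is an I-beam lying along x, 3703 mm long. Overall section height 347 mm. Two flanges 110 mm wide (y) and 18 mm thick, one on the floor and one at the top; a web 8 mm thick runs between them, centred on the flange width.

B is an open storage box with external size 307×219×179 mm and wall thickness 14 mm (the base is also 14 mm thick). The base covers the whole footprint; the four walls stand on the base, with the y-facing walls full-width and the x-facing walls fitting between their inner faces.

The open box is on the floor beside the I-beam on its −y side.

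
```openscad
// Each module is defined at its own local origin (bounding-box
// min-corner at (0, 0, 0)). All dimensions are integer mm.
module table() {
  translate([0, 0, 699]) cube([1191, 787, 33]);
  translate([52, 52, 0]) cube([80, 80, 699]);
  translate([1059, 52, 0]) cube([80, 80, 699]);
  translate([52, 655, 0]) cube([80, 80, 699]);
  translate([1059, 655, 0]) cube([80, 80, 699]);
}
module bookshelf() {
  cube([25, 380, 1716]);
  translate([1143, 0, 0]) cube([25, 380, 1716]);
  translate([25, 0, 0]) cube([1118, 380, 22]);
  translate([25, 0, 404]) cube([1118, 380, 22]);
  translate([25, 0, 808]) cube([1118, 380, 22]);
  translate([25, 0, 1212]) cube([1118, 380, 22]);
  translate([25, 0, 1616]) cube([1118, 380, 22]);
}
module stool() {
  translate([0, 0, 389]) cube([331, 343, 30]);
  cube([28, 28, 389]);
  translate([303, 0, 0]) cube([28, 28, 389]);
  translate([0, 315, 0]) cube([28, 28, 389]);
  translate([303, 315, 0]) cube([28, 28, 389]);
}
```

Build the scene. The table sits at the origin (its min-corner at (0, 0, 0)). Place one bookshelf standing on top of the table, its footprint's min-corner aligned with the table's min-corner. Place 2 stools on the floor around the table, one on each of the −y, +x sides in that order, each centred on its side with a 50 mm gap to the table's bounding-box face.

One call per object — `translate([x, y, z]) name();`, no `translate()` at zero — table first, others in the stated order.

table();
translate([0, 0, 732]) bookshelf();
translate([430, -393, 0]) stool();
translate([1241, 222, 0]) stool();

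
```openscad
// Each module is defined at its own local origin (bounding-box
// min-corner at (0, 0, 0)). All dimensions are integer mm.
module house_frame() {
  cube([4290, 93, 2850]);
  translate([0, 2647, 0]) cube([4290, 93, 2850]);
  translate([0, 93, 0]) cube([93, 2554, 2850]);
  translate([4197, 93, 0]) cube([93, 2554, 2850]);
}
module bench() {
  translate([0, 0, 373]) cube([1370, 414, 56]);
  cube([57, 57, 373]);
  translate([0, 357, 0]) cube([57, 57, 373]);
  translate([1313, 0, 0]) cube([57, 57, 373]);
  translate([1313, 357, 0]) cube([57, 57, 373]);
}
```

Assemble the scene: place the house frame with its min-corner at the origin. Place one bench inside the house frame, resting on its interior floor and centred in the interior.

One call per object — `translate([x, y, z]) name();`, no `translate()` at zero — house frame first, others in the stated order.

house_frame();
translate([1460, 1163, 0]) bench();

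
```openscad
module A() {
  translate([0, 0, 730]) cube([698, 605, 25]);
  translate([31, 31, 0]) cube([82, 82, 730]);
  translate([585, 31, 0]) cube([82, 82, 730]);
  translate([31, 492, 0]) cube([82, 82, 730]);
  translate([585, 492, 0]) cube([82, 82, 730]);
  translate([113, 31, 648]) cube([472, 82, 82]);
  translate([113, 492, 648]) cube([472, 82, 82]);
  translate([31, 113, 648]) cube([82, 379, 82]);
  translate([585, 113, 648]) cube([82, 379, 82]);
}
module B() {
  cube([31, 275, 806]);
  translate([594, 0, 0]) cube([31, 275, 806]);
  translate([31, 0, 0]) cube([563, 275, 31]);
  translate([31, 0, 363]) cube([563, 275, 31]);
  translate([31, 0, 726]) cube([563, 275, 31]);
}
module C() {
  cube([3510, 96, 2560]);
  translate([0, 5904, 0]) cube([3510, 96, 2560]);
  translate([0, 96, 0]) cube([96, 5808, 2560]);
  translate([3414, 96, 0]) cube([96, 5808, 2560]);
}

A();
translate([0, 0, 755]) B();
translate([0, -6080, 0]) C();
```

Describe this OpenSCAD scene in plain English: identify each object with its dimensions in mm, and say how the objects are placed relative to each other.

A is a rectangular dining table. The top is 698×605×25 mm with its upper surface at z = 755 mm. It stands on four 82×82 mm square legs, each inset 31 mm from the nearest pair of top edges, running from the floor to the underside of the top. Four apron rails, 82 mm thick and 82 mm tall, run between adjacent legs with their top edges flush with the underside of the top and their outer faces flush with the legs' outer faces.

B is an open bookshelf. Two side panels, each 31 mm thick, 275 mm deep and 806 mm tall, stand 625 mm apart (outside-to-outside). Between them sit 3 shelves, each 31 mm thick and 275 mm deep, spanning the full gap between the sides. The bottom shelf rests on the floor (its underside at z = 0) and the clear gap between one shelf's top and the next shelf's underside is 332 mm.

C is a box-shaped house frame (walls only): outside footprint 3510×6000 mm, wall height 2560 mm, wall thickness 96 mm. The two y-facing walls run the full x-width; the two x-facing walls fit between the inner faces of the y-facing walls.

The bookshelf is on top of the table. The house frame is on the floor beside the table on its −y side.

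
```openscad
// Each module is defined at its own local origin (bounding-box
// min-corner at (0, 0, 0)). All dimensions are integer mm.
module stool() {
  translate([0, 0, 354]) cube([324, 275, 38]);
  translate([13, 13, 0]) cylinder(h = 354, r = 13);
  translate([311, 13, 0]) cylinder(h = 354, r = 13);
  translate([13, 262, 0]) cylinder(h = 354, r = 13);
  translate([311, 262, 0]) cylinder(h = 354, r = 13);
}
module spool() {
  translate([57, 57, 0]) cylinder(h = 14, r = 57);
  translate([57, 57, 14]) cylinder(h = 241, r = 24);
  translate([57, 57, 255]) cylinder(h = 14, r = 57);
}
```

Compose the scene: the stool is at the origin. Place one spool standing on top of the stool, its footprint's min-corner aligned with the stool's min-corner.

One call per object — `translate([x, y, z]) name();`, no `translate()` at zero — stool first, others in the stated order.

stool();
translate([0, 0, 392]) spool();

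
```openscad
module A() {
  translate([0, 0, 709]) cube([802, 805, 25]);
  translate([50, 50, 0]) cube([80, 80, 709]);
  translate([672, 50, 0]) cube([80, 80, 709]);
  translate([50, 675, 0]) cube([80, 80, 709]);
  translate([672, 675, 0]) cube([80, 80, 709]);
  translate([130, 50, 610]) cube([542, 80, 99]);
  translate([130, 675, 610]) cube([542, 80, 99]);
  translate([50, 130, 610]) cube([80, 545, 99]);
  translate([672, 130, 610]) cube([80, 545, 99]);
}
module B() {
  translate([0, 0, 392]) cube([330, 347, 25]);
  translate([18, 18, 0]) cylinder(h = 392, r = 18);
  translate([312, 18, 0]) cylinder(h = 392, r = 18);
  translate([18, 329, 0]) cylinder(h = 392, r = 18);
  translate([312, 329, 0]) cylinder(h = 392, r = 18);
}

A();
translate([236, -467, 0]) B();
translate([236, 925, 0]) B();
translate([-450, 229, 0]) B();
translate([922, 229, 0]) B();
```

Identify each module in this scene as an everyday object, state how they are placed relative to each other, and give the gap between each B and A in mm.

A is a table. B is a stool. Four stools sit around the table at the −y, +y, −x, +x sides. The gap between each stool and the table is 120 mm.

Each stool's nearest face is 120 mm from the table's bounding box.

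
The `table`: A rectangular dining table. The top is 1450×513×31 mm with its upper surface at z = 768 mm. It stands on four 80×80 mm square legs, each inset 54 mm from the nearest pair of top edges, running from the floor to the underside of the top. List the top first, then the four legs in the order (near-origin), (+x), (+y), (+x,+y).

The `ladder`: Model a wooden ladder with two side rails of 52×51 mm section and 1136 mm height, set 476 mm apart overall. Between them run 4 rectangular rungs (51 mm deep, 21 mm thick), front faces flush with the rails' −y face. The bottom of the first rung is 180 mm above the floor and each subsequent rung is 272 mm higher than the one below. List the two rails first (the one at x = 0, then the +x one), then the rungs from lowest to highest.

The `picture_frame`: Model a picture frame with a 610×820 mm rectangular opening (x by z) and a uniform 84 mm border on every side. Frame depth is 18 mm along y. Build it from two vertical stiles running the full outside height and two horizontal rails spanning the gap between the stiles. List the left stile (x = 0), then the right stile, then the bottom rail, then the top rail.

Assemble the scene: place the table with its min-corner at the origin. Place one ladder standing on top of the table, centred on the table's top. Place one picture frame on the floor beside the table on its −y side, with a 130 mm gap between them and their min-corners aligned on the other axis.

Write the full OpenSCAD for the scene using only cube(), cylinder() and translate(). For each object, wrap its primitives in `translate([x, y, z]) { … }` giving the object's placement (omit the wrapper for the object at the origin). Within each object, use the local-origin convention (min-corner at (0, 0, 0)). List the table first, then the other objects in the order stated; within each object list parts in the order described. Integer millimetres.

translate([0, 0, 737]) cube([1450, 513, 31]);
translate([54, 54, 0]) cube([80, 80, 737]);
translate([1316, 54, 0]) cube([80, 80, 737]);
translate([54, 379, 0]) cube([80, 80, 737]);
translate([1316, 379, 0]) cube([80, 80, 737]);
translate([487, 231, 768]) {
  cube([52, 51, 1136]);
  translate([424, 0, 0]) cube([52, 51, 1136]);
  translate([52, 0, 180]) cube([372, 51, 21]);
  translate([52, 0, 452]) cube([372, 51, 21]);
  translate([52, 0, 724]) cube([372, 51, 21]);
  translate([52, 0, 996]) cube([372, 51, 21]);
}
translate([0, -148, 0]) {
  cube([84, 18, 988]);
  translate([694, 0, 0]) cube([84, 18, 988]);
  translate([84, 0, 0]) cube([610, 18, 84]);
  translate([84, 0, 904]) cube([610, 18, 84]);
}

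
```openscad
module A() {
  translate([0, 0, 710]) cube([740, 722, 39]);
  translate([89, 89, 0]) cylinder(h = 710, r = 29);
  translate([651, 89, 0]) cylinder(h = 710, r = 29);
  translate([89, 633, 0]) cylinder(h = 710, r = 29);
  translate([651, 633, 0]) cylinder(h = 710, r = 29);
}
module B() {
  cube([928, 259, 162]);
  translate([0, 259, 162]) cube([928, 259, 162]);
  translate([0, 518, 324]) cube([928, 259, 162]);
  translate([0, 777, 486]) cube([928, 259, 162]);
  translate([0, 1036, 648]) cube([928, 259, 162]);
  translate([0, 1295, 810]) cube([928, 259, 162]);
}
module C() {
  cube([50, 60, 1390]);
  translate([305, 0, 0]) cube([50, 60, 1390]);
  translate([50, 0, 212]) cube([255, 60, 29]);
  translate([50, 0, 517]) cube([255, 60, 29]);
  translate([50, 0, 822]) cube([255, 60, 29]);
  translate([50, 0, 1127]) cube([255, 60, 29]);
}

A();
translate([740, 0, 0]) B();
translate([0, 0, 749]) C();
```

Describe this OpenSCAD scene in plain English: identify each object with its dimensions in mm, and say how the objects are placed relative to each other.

A is a rectangular dining table. The top is 740×722×39 mm with its upper surface at z = 749 mm. It stands on four round legs of 58 mm diameter, each leg's bounding box inset 60 mm from the nearest pair of top edges, running from the floor to the underside of the top.

B is a run of 6 identical solid stair steps. Each tread is 928×259 mm and each step block is 162 mm high. Step 1 rests on the floor; step k is offset from step 1 by (k−1)×259 mm in y and (k−1)×162 mm in z.

C is a straight ladder. Two 50×60 mm vertical rails, 1390 mm tall, stand 355 mm apart (outside-to-outside) with their front faces coplanar on the −y side. 4 rungs, each 60 mm deep and 29 mm tall, span between the inner faces of the rails, front faces flush with the rails. The lowest rung's underside is at z = 212 mm and rungs are spaced 305 mm apart (underside to underside).

The staircase is against the table's +x side, with their −y faces flush. The ladder is on top of the table.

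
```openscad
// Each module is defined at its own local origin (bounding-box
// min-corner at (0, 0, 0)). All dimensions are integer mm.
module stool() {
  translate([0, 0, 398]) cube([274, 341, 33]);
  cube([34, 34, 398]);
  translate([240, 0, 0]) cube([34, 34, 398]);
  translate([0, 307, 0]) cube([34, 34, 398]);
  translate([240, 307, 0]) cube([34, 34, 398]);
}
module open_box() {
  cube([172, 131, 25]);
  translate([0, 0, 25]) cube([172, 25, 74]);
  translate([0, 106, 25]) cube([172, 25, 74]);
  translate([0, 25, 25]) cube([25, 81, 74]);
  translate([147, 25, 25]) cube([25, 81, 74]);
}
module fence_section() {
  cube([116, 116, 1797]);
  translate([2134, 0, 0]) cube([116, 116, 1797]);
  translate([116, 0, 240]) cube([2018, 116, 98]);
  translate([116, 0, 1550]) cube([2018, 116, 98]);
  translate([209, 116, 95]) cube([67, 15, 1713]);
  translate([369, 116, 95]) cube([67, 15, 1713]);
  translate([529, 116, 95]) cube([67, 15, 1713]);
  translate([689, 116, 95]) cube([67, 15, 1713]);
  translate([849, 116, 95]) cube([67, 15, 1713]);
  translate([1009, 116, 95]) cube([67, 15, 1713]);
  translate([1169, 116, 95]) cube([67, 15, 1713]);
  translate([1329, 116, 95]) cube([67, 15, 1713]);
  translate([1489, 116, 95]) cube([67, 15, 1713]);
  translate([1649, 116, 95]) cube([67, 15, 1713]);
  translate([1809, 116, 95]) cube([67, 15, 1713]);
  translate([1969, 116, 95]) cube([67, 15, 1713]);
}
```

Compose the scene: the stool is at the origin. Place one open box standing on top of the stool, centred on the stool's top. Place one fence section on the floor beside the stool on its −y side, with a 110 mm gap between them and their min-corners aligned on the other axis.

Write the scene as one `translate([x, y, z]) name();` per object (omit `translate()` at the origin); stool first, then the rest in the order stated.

stool();
translate([51, 105, 431]) open_box();
translate([0, -241, 0]) fence_section();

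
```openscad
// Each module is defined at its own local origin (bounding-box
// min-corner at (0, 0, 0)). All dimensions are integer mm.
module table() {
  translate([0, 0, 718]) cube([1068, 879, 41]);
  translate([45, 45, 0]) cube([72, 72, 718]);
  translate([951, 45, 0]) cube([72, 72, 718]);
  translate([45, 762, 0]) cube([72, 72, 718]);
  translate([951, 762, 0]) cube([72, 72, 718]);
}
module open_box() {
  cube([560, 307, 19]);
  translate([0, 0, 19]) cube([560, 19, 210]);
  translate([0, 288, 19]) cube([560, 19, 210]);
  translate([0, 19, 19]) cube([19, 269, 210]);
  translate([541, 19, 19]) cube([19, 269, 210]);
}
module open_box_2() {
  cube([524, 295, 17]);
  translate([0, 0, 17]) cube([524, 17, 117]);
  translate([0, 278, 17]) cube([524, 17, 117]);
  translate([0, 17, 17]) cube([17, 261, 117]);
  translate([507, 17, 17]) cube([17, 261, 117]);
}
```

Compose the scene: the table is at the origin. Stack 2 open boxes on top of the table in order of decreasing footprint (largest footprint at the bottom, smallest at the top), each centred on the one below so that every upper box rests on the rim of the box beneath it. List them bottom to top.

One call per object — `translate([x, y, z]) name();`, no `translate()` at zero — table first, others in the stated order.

table();
translate([254, 286, 759]) open_box();
translate([272, 292, 988]) open_box_2();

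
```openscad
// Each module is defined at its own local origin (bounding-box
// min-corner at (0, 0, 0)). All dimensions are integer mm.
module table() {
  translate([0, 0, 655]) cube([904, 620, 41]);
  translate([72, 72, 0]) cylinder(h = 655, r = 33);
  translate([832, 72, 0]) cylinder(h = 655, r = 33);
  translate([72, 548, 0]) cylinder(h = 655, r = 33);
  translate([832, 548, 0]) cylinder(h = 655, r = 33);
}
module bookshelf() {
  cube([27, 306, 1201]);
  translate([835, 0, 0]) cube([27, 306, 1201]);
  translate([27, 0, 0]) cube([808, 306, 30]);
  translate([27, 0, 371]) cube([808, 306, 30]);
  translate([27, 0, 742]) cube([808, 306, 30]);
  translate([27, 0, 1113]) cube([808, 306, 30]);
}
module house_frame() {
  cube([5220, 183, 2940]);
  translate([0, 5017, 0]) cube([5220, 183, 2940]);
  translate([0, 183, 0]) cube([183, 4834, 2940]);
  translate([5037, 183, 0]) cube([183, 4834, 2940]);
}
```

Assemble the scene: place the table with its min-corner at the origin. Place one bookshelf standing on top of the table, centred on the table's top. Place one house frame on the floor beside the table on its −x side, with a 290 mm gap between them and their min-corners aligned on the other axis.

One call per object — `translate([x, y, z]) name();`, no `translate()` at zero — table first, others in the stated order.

table();
translate([21, 157, 696]) bookshelf();
translate([-5510, 0, 0]) house_frame();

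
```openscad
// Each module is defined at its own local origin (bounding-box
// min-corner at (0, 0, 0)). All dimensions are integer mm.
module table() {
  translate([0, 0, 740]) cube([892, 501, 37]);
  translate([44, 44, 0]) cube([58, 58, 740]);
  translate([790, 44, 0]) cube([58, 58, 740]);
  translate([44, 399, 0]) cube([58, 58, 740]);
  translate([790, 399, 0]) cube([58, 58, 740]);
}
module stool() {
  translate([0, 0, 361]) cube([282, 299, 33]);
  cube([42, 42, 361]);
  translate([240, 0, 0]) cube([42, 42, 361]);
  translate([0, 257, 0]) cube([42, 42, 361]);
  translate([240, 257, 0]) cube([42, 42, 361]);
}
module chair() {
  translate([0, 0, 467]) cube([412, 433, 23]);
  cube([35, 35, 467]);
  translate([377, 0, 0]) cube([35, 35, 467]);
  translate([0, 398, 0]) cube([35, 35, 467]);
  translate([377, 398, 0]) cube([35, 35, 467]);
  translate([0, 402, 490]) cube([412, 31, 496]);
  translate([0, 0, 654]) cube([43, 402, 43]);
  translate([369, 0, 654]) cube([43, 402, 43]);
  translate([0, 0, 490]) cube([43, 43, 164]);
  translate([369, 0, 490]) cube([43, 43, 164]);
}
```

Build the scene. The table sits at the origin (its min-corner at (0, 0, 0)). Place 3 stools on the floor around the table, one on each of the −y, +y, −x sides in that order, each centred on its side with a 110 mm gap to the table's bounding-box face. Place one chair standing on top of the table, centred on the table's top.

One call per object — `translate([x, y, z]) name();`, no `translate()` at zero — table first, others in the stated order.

table();
translate([305, -409, 0]) stool();
translate([305, 611, 0]) stool();
translate([-392, 101, 0]) stool();
translate([240, 34, 777]) chair();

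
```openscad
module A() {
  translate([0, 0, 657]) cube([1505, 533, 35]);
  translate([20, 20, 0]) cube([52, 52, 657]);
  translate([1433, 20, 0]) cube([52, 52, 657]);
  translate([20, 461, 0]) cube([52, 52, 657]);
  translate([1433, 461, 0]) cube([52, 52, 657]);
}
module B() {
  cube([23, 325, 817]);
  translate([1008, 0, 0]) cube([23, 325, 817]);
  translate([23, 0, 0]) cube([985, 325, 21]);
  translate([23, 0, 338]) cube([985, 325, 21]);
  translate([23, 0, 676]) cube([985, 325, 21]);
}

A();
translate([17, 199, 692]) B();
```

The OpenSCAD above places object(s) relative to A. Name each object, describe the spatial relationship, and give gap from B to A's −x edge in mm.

The bookshelf's min-x is at 17; the table's min-x is 0; gap = 17 mm.

A is a table. B is a bookshelf. The bookshelf is on top of the table. The gap from the bookshelf to the table's −x edge is 17 mm.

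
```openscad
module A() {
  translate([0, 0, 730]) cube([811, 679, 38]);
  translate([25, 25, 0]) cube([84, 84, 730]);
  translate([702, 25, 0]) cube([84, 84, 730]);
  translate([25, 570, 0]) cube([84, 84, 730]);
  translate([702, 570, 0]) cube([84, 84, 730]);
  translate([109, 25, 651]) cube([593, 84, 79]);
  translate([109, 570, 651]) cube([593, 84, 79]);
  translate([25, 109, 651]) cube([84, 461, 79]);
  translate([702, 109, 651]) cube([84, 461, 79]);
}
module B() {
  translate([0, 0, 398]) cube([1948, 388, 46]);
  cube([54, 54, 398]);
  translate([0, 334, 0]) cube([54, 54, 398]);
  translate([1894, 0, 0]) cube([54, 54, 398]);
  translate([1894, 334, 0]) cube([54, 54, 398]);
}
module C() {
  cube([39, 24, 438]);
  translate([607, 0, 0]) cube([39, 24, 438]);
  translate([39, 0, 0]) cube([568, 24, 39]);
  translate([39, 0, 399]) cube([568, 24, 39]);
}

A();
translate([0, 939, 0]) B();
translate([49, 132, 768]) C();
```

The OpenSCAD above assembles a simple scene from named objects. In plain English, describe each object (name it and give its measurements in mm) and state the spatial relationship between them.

A is a table with a 811×679 mm rectangular top, 38 mm thick, top surface at z = 768 mm, supported by four 84×84 mm square legs, each inset 25 mm from the nearest pair of top edges, running from the floor. Four apron rails, 84 mm thick and 79 mm tall, run between adjacent legs with their top edges flush with the underside of the top and their outer faces flush with the legs' outer faces.

B is a long wooden bench with a 1948 mm (x) × 388 mm (y) seat, 46 mm thick, its top surface 444 mm above the floor. Four 54 mm square legs at the seat corners, flush with the edges, run from z = 0 to the seat underside.

C is a picture frame with a 568×360 mm rectangular opening (x by z) and a uniform 39 mm border on every side. Frame depth is 24 mm along y. It is built from two vertical stiles running the full outside height and two horizontal rails spanning the gap between the stiles.

The bench is on the floor beside the table on its +y side. The picture frame is on top of the table.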